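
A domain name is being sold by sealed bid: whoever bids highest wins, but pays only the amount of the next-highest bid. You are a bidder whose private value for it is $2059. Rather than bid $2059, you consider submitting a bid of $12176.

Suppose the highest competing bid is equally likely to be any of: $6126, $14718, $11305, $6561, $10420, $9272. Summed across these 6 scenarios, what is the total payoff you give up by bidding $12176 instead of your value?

The deviation costs you only when the competing bid falls strictly between $2059 and $12176; elsewhere both bids give the same outcome.
$6126: truthful payoff $0, deviation payoff −$4067 → loss $4067.
$14718: outcomes coincide → loss $0.
$11305: truthful payoff $0, deviation payoff −$9246 → loss $9246.
$6561: truthful payoff $0, deviation payoff −$4502 → loss $4502.
$10420: truthful payoff $0, deviation payoff −$8361 → loss $8361.
$9272: truthful payoff $0, deviation payoff −$7213 → loss $7213.
Total loss = $4067 + $9246 + $4502 + $8361 + $7213 = $33389.
Because the price is fixed by the runner-up's bid, deviating from your value can only change a good outcome into a bad one — never the reverse.

$33389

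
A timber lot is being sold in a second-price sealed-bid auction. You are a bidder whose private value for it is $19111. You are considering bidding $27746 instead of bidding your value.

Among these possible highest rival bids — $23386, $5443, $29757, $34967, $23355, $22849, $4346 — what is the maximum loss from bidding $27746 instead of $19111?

$23386: truthful gives $0, deviation gives −$4275 → loss $4275.
$5443: same outcome either way → loss $0.
$29757: same outcome either way → loss $0.
$34967: same outcome either way → loss $0.
$23355: truthful gives $0, deviation gives −$4244 → loss $4244.
$22849: truthful gives $0, deviation gives −$3738 → loss $3738.
$4346: same outcome either way → loss $0.
Maximum loss: $4275.

$4275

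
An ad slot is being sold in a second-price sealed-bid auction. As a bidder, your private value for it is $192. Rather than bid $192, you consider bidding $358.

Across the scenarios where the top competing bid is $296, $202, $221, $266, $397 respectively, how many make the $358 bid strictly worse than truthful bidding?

4

The deviation hurts exactly when the highest competing bid lies strictly between $192 and $358 — overbidding then wins at a price above your value.
$296: inside the interval → strictly worse (loss $104).
$202: inside the interval → strictly worse (loss $10).
$221: inside the interval → strictly worse (loss $29).
$266: inside the interval → strictly worse (loss $74).
$397: above both → same outcome either way.
Count: 4.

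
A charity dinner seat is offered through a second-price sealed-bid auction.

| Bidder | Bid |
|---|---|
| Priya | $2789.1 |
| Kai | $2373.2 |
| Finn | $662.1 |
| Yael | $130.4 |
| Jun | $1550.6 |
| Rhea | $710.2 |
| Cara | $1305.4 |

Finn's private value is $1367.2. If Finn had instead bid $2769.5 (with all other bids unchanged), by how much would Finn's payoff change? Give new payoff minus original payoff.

$0

The highest bid among the other bidders is $2789.1; Finn's bid doesn't change that.
Original bid $662.1: Finn is not highest (top rival bid is $2789.1); payoff $0.
Alternative bid $2769.5: Finn is not highest (top rival bid is $2789.1); payoff $0.
Change in payoff = $0 − ($0) = $0.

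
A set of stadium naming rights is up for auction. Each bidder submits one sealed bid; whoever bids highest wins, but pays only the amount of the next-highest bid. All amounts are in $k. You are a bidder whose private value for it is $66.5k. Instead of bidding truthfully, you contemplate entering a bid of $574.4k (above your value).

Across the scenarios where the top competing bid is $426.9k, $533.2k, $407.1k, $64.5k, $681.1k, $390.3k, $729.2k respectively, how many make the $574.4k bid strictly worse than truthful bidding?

4

The deviation hurts exactly when the highest competing bid lies strictly between $66.5k and $574.4k — overbidding then wins at a price above your value.
$426.9k: inside the interval → strictly worse (loss $360.4k).
$533.2k: inside the interval → strictly worse (loss $466.7k).
$407.1k: inside the interval → strictly worse (loss $340.6k).
$64.5k: below both → same outcome either way.
$681.1k: above both → same outcome either way.
$390.3k: inside the interval → strictly worse (loss $323.8k).
$729.2k: above both → same outcome either way.
Count: 4.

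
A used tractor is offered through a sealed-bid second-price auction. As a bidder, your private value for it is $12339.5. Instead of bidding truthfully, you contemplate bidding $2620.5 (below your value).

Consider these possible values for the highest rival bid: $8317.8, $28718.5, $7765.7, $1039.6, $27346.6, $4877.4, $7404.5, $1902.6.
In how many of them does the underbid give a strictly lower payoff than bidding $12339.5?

4

The deviation hurts exactly when the highest competing bid lies strictly between $2620.5 and $12339.5 — underbidding then forfeits a profitable win.
$8317.8: inside the interval → strictly worse (loss $4021.7).
$28718.5: above both → same outcome either way.
$7765.7: inside the interval → strictly worse (loss $4573.8).
$1039.6: below both → same outcome either way.
$27346.6: above both → same outcome either way.
$4877.4: inside the interval → strictly worse (loss $7462.1).
$7404.5: inside the interval → strictly worse (loss $4935).
$1902.6: below both → same outcome either way.
Count: 4.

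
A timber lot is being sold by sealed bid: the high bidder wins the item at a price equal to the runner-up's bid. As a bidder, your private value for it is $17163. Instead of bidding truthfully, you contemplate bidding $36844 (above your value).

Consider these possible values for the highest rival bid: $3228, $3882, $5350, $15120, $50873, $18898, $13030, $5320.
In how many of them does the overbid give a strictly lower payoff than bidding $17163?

1

The deviation hurts exactly when the highest competing bid lies strictly between $17163 and $36844 — overbidding then wins at a price above your value.
$3228: below both → same outcome either way.
$3882: below both → same outcome either way.
$5350: below both → same outcome either way.
$15120: below both → same outcome either way.
$50873: above both → same outcome either way.
$18898: inside the interval → strictly worse (loss $1735).
$13030: below both → same outcome either way.
$5320: below both → same outcome either way.
Count: 1.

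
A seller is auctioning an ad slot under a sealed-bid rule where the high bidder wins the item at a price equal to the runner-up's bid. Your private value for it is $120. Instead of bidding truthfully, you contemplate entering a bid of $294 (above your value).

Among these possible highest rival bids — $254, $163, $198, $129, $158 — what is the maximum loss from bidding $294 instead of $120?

$254: truthful gives $0, deviation gives −$134 → loss $134.
$163: truthful gives $0, deviation gives −$43 → loss $43.
$198: truthful gives $0, deviation gives −$78 → loss $78.
$129: truthful gives $0, deviation gives −$9 → loss $9.
$158: truthful gives $0, deviation gives −$38 → loss $38.
Maximum loss: $134.

$134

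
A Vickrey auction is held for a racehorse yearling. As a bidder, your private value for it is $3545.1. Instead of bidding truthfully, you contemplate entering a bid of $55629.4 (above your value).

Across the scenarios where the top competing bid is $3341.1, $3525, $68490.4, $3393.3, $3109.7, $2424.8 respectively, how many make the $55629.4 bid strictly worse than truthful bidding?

0

The deviation hurts exactly when the highest competing bid lies strictly between $3545.1 and $55629.4 — overbidding then wins at a price above your value.
$3341.1: below both → same outcome either way.
$3525: below both → same outcome either way.
$68490.4: above both → same outcome either way.
$3393.3: below both → same outcome either way.
$3109.7: below both → same outcome either way.
$2424.8: below both → same outcome either way.
Count: 0.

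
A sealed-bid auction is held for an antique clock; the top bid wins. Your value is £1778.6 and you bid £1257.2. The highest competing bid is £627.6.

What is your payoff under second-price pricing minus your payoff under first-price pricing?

£629.6

You have the highest bid, so you win under either rule.
Second-price: pay £627.6 → payoff £1151.
First-price: pay your own bid £1257.2 → payoff £521.4.
Difference = £1151 − (£521.4) = £629.6.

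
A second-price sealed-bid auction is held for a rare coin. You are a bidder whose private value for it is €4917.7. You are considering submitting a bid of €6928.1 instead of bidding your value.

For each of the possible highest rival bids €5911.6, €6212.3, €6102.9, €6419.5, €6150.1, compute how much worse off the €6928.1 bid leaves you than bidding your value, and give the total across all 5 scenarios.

€6207.9

The deviation costs you only when the competing bid falls strictly between €4917.7 and €6928.1; elsewhere both bids give the same outcome.
€5911.6: truthful payoff €0, deviation payoff −€993.9 → loss €993.9.
€6212.3: truthful payoff €0, deviation payoff −€1294.6 → loss €1294.6.
€6102.9: truthful payoff €0, deviation payoff −€1185.2 → loss €1185.2.
€6419.5: truthful payoff €0, deviation payoff −€1501.8 → loss €1501.8.
€6150.1: truthful payoff €0, deviation payoff −€1232.4 → loss €1232.4.
Total loss = €993.9 + €1294.6 + €1185.2 + €1501.8 + €1232.4 = €6207.9.
Truthful bidding weakly dominates here: raising your bid can only win items priced above your value, and lowering it can only forfeit items priced below.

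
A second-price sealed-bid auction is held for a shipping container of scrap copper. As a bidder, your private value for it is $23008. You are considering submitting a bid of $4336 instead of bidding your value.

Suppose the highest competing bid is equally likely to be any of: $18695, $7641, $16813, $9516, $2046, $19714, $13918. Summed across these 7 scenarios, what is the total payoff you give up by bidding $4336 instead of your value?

The deviation costs you only when the competing bid falls strictly between $4336 and $23008; elsewhere both bids give the same outcome.
$18695: truthful payoff $4313, deviation payoff $0 → loss $4313.
$7641: truthful payoff $15367, deviation payoff $0 → loss $15367.
$16813: truthful payoff $6195, deviation payoff $0 → loss $6195.
$9516: truthful payoff $13492, deviation payoff $0 → loss $13492.
$2046: outcomes coincide → loss $0.
$19714: truthful payoff $3294, deviation payoff $0 → loss $3294.
$13918: truthful payoff $9090, deviation payoff $0 → loss $9090.
Total loss = $4313 + $15367 + $6195 + $13492 + $3294 + $9090 = $51751.

$51751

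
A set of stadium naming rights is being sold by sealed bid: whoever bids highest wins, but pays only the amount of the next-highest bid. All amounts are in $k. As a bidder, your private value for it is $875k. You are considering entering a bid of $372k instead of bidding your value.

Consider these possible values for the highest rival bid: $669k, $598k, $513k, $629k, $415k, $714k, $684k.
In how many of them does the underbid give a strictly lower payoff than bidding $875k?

7

The deviation hurts exactly when the highest competing bid lies strictly between $372k and $875k — underbidding then forfeits a profitable win.
$669k: inside the interval → strictly worse (loss $206k).
$598k: inside the interval → strictly worse (loss $277k).
$513k: inside the interval → strictly worse (loss $362k).
$629k: inside the interval → strictly worse (loss $246k).
$415k: inside the interval → strictly worse (loss $460k).
$714k: inside the interval → strictly worse (loss $161k).
$684k: inside the interval → strictly worse (loss $191k).
Count: 7.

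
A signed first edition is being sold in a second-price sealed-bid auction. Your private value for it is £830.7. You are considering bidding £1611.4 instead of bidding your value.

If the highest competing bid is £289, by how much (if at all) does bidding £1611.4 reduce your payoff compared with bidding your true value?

Bidding your value £830.7: you win (since £830.7 > £289) and pay £289. Payoff £541.7.
Bidding £1611.4: you win and pay £289. Payoff £830.7 − £289 = £541.7.
Difference = £541.7 − £541.7 = £0; both bids lead to the same outcome because the competing bid is below both your value and your alternative bid.

£0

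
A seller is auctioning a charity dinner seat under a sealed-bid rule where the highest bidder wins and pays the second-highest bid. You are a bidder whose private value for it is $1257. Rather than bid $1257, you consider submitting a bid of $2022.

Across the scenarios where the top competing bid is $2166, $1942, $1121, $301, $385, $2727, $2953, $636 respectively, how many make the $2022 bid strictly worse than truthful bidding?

1

The deviation hurts exactly when the highest competing bid lies strictly between $1257 and $2022 — overbidding then wins at a price above your value.
$2166: above both → same outcome either way.
$1942: inside the interval → strictly worse (loss $685).
$1121: below both → same outcome either way.
$301: below both → same outcome either way.
$385: below both → same outcome either way.
$2727: above both → same outcome either way.
$2953: above both → same outcome either way.
$636: below both → same outcome either way.
Count: 1.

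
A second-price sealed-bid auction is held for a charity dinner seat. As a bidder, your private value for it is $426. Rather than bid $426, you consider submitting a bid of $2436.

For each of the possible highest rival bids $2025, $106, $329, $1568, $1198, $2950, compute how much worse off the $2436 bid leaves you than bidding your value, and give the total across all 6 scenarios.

$3513

The deviation costs you only when the competing bid falls strictly between $426 and $2436; elsewhere both bids give the same outcome.
$2025: truthful payoff $0, deviation payoff −$1599 → loss $1599.
$106: outcomes coincide → loss $0.
$329: outcomes coincide → loss $0.
$1568: truthful payoff $0, deviation payoff −$1142 → loss $1142.
$1198: truthful payoff $0, deviation payoff −$772 → loss $772.
$2950: outcomes coincide → loss $0.
Total loss = $1599 + $1142 + $772 = $3513.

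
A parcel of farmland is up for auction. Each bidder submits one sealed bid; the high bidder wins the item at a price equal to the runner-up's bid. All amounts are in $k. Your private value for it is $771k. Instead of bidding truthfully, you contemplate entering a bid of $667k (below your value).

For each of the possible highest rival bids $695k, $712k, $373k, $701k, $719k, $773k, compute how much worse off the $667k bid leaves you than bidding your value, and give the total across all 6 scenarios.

$257k

The deviation costs you only when the competing bid falls strictly between $667k and $771k; elsewhere both bids give the same outcome.
$695k: truthful payoff $76k, deviation payoff $0k → loss $76k.
$712k: truthful payoff $59k, deviation payoff $0k → loss $59k.
$373k: outcomes coincide → loss $0k.
$701k: truthful payoff $70k, deviation payoff $0k → loss $70k.
$719k: truthful payoff $52k, deviation payoff $0k → loss $52k.
$773k: outcomes coincide → loss $0k.
Total loss = $76k + $59k + $70k + $52k = $257k.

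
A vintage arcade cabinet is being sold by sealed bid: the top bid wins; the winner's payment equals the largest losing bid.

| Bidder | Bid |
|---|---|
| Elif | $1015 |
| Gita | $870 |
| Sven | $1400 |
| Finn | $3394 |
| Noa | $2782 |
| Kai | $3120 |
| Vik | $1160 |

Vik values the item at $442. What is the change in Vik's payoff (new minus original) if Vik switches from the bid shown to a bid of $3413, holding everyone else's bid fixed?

The highest bid among the other bidders is $3394; Vik's bid doesn't change that.
Original bid $1160: Vik is not highest (top rival bid is $3394); payoff $0.
Alternative bid $3413: Vik is highest, pays the top rival bid $3394; payoff $442 − $3394 = −$2952.
Change in payoff = −$2952 − ($0) = −$2952.

−$2952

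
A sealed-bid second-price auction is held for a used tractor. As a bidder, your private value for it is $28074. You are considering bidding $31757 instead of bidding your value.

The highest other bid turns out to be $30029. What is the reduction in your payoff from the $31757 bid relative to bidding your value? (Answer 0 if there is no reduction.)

$1955

Bidding your value $28074: you lose (since $28074 < $30029). Payoff $0.
Bidding $31757: you win and pay $30029. Payoff $28074 − $30029 = −$1955.
The competing bid $30029 lies between your value and your inflated bid, so overbidding wins an item priced above your value.
Loss from deviating = $0 − (−$1955) = $1955.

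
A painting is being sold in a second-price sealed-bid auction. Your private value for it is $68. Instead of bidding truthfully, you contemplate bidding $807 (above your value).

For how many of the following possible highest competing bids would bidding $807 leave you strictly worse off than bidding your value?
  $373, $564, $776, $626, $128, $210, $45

The deviation hurts exactly when the highest competing bid lies strictly between $68 and $807 — overbidding then wins at a price above your value.
$373: inside the interval → strictly worse (loss $305).
$564: inside the interval → strictly worse (loss $496).
$776: inside the interval → strictly worse (loss $708).
$626: inside the interval → strictly worse (loss $558).
$128: inside the interval → strictly worse (loss $60).
$210: inside the interval → strictly worse (loss $142).
$45: below both → same outcome either way.
Count: 6.

6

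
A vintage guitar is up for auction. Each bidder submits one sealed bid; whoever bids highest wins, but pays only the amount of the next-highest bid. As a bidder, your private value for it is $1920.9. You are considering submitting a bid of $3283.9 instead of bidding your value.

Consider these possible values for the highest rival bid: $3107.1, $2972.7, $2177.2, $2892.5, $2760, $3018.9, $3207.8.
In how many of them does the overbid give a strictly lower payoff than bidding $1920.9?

7

The deviation hurts exactly when the highest competing bid lies strictly between $1920.9 and $3283.9 — overbidding then wins at a price above your value.
$3107.1: inside the interval → strictly worse (loss $1186.2).
$2972.7: inside the interval → strictly worse (loss $1051.8).
$2177.2: inside the interval → strictly worse (loss $256.3).
$2892.5: inside the interval → strictly worse (loss $971.6).
$2760: inside the interval → strictly worse (loss $839.1).
$3018.9: inside the interval → strictly worse (loss $1098).
$3207.8: inside the interval → strictly worse (loss $1286.9).
Count: 7.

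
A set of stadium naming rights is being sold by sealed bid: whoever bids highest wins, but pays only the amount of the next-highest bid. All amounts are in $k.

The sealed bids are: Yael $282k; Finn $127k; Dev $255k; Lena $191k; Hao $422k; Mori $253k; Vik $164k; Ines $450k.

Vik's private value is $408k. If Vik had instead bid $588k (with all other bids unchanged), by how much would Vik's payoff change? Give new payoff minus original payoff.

The highest bid among the other bidders is $450k; Vik's bid doesn't change that.
Original bid $164k: Vik is not highest (top rival bid is $450k); payoff $0k.
Alternative bid $588k: Vik is highest, pays the top rival bid $450k; payoff $408k − $450k = −$42k.
Change in payoff = −$42k − ($0k) = −$42k.

−$42k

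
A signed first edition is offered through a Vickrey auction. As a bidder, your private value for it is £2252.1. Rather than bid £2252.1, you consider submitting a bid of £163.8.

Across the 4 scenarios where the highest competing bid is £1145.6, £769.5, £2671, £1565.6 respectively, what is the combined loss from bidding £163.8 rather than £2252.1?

£3275.6

The deviation costs you only when the competing bid falls strictly between £163.8 and £2252.1; elsewhere both bids give the same outcome.
£1145.6: truthful payoff £1106.5, deviation payoff £0 → loss £1106.5.
£769.5: truthful payoff £1482.6, deviation payoff £0 → loss £1482.6.
£2671: outcomes coincide → loss £0.
£1565.6: truthful payoff £686.5, deviation payoff £0 → loss £686.5.
Total loss = £1106.5 + £1482.6 + £686.5 = £3275.6.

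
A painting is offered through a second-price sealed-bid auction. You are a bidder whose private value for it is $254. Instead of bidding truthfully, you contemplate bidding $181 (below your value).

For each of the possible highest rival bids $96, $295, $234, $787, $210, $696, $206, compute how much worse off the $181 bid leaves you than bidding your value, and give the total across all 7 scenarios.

The deviation costs you only when the competing bid falls strictly between $181 and $254; elsewhere both bids give the same outcome.
$96: outcomes coincide → loss $0.
$295: outcomes coincide → loss $0.
$234: truthful payoff $20, deviation payoff $0 → loss $20.
$787: outcomes coincide → loss $0.
$210: truthful payoff $44, deviation payoff $0 → loss $44.
$696: outcomes coincide → loss $0.
$206: truthful payoff $48, deviation payoff $0 → loss $48.
Total loss = $20 + $44 + $48 = $112.

$112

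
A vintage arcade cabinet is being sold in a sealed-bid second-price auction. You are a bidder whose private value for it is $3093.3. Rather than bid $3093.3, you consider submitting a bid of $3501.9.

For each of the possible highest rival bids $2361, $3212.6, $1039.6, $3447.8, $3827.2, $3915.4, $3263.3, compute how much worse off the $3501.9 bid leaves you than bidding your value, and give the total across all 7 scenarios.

The deviation costs you only when the competing bid falls strictly between $3093.3 and $3501.9; elsewhere both bids give the same outcome.
$2361: outcomes coincide → loss $0.
$3212.6: truthful payoff $0, deviation payoff −$119.3 → loss $119.3.
$1039.6: outcomes coincide → loss $0.
$3447.8: truthful payoff $0, deviation payoff −$354.5 → loss $354.5.
$3827.2: outcomes coincide → loss $0.
$3915.4: outcomes coincide → loss $0.
$3263.3: truthful payoff $0, deviation payoff −$170 → loss $170.
Total loss = $119.3 + $354.5 + $170 = $643.8.

$643.8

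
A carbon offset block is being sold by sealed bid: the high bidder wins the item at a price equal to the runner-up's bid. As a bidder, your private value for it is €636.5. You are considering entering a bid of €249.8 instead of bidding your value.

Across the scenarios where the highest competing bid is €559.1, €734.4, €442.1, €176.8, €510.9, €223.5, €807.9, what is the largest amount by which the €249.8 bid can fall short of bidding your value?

€194.4

€559.1: truthful gives €77.4, deviation gives €0 → loss €77.4.
€734.4: same outcome either way → loss €0.
€442.1: truthful gives €194.4, deviation gives €0 → loss €194.4.
€176.8: same outcome either way → loss €0.
€510.9: truthful gives €125.6, deviation gives €0 → loss €125.6.
€223.5: same outcome either way → loss €0.
€807.9: same outcome either way → loss €0.
Maximum loss: €194.4.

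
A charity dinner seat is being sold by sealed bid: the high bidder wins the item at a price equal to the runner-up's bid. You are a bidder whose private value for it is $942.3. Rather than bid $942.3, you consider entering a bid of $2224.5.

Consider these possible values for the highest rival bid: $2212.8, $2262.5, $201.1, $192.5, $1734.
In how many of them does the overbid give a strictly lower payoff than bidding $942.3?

2

The deviation hurts exactly when the highest competing bid lies strictly between $942.3 and $2224.5 — overbidding then wins at a price above your value.
$2212.8: inside the interval → strictly worse (loss $1270.5).
$2262.5: above both → same outcome either way.
$201.1: below both → same outcome either way.
$192.5: below both → same outcome either way.
$1734: inside the interval → strictly worse (loss $791.7).
Count: 2.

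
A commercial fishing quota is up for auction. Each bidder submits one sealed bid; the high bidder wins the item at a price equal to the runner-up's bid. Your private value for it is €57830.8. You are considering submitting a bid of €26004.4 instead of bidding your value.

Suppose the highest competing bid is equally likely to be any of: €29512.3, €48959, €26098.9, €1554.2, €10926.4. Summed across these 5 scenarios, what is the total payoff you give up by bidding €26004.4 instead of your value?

The deviation costs you only when the competing bid falls strictly between €26004.4 and €57830.8; elsewhere both bids give the same outcome.
€29512.3: truthful payoff €28318.5, deviation payoff €0 → loss €28318.5.
€48959: truthful payoff €8871.8, deviation payoff €0 → loss €8871.8.
€26098.9: truthful payoff €31731.9, deviation payoff €0 → loss €31731.9.
€1554.2: outcomes coincide → loss €0.
€10926.4: outcomes coincide → loss €0.
Total loss = €28318.5 + €8871.8 + €31731.9 = €68922.2.

€68922.2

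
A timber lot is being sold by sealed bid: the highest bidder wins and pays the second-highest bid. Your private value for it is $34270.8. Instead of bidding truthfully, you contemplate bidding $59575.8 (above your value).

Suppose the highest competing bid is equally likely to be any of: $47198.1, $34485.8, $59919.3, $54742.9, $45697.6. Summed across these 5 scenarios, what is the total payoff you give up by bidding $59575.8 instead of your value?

The deviation costs you only when the competing bid falls strictly between $34270.8 and $59575.8; elsewhere both bids give the same outcome.
$47198.1: truthful payoff $0, deviation payoff −$12927.3 → loss $12927.3.
$34485.8: truthful payoff $0, deviation payoff −$215 → loss $215.
$59919.3: outcomes coincide → loss $0.
$54742.9: truthful payoff $0, deviation payoff −$20472.1 → loss $20472.1.
$45697.6: truthful payoff $0, deviation payoff −$11426.8 → loss $11426.8.
Total loss = $12927.3 + $215 + $20472.1 + $11426.8 = $45041.2.

$45041.2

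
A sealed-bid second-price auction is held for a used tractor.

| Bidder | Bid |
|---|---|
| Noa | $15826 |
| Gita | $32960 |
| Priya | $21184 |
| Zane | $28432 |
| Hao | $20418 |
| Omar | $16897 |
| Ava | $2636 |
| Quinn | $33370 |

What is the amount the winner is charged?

Highest bid: Quinn at $33370, so Quinn wins.
Second-highest bid: Gita at $32960 — that is the price the winner pays.

$32960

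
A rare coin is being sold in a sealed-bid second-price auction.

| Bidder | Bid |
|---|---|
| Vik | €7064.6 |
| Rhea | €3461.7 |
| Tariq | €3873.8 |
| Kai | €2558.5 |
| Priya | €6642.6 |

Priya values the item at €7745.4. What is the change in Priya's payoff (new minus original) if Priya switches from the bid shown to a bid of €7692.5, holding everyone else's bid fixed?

The highest bid among the other bidders is €7064.6; Priya's bid doesn't change that.
Original bid €6642.6: Priya is not highest (top rival bid is €7064.6); payoff €0.
Alternative bid €7692.5: Priya is highest, pays the top rival bid €7064.6; payoff €7745.4 − €7064.6 = €680.8.
Change in payoff = €680.8 − (€0) = €680.8.

€680.8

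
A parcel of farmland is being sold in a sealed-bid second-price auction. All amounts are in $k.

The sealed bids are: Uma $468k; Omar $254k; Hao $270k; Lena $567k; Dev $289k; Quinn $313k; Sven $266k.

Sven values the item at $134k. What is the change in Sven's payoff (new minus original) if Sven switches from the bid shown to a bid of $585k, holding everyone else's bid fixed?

−$433k

The highest bid among the other bidders is $567k; Sven's bid doesn't change that.
Original bid $266k: Sven is not highest (top rival bid is $567k); payoff $0k.
Alternative bid $585k: Sven is highest, pays the top rival bid $567k; payoff $134k − $567k = −$433k.
Change in payoff = −$433k − ($0k) = −$433k.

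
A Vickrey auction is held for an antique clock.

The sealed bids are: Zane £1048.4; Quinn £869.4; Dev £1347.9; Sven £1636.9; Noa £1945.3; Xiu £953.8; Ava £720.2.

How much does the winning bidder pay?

£1636.9

Highest bid: Noa at £1945.3, so Noa wins.
Second-highest bid: Sven at £1636.9 — that is the price the winner pays.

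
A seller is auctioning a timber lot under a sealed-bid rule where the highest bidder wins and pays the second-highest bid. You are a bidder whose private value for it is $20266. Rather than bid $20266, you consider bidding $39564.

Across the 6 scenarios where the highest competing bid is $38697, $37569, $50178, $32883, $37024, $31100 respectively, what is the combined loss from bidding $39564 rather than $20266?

$75943

The deviation costs you only when the competing bid falls strictly between $20266 and $39564; elsewhere both bids give the same outcome.
$38697: truthful payoff $0, deviation payoff −$18431 → loss $18431.
$37569: truthful payoff $0, deviation payoff −$17303 → loss $17303.
$50178: outcomes coincide → loss $0.
$32883: truthful payoff $0, deviation payoff −$12617 → loss $12617.
$37024: truthful payoff $0, deviation payoff −$16758 → loss $16758.
$31100: truthful payoff $0, deviation payoff −$10834 → loss $10834.
Total loss = $18431 + $17303 + $12617 + $16758 + $10834 = $75943.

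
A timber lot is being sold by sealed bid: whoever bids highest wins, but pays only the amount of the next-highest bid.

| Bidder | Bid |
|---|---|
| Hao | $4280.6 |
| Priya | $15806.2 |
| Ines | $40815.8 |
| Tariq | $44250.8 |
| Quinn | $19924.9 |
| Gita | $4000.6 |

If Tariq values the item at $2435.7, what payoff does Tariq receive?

−$38380.1

Highest bid: Tariq at $44250.8, so Tariq wins.
Second-highest bid: Ines at $40815.8 — that is the price the winner pays.
Tariq's payoff = value − price = $2435.7 − $40815.8 = −$38380.1.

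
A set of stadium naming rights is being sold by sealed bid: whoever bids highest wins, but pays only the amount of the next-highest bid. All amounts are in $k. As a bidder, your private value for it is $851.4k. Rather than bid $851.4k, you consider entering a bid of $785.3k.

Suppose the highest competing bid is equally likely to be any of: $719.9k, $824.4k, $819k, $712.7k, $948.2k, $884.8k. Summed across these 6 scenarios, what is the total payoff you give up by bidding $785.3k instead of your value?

$59.4k

The deviation costs you only when the competing bid falls strictly between $785.3k and $851.4k; elsewhere both bids give the same outcome.
$719.9k: outcomes coincide → loss $0k.
$824.4k: truthful payoff $27k, deviation payoff $0k → loss $27k.
$819k: truthful payoff $32.4k, deviation payoff $0k → loss $32.4k.
$712.7k: outcomes coincide → loss $0k.
$948.2k: outcomes coincide → loss $0k.
$884.8k: outcomes coincide → loss $0k.
Total loss = $27k + $32.4k = $59.4k.
Truthful bidding weakly dominates here: raising your bid can only win items priced above your value, and lowering it can only forfeit items priced below.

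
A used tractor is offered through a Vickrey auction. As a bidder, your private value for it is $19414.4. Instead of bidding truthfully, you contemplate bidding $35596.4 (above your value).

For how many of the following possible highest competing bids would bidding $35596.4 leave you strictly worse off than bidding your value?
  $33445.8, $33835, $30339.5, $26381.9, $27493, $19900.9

The deviation hurts exactly when the highest competing bid lies strictly between $19414.4 and $35596.4 — overbidding then wins at a price above your value.
$33445.8: inside the interval → strictly worse (loss $14031.4).
$33835: inside the interval → strictly worse (loss $14420.6).
$30339.5: inside the interval → strictly worse (loss $10925.1).
$26381.9: inside the interval → strictly worse (loss $6967.5).
$27493: inside the interval → strictly worse (loss $8078.6).
$19900.9: inside the interval → strictly worse (loss $486.5).
Count: 6.

6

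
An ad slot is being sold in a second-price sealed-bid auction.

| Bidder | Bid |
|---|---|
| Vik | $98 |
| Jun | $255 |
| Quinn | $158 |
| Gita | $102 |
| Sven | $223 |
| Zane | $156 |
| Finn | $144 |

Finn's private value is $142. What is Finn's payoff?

$0

Highest bid: Jun at $255, so Jun wins.
Second-highest bid: Sven at $223 — that is the price the winner pays.
Finn did not win, so Finn pays nothing and receives nothing: payoff $0.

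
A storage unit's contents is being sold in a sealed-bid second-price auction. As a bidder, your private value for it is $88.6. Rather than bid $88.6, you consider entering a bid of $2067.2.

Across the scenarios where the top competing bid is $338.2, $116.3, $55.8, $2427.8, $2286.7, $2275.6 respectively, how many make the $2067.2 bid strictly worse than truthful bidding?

2

The deviation hurts exactly when the highest competing bid lies strictly between $88.6 and $2067.2 — overbidding then wins at a price above your value.
$338.2: inside the interval → strictly worse (loss $249.6).
$116.3: inside the interval → strictly worse (loss $27.7).
$55.8: below both → same outcome either way.
$2427.8: above both → same outcome either way.
$2286.7: above both → same outcome either way.
$2275.6: above both → same outcome either way.
Count: 2.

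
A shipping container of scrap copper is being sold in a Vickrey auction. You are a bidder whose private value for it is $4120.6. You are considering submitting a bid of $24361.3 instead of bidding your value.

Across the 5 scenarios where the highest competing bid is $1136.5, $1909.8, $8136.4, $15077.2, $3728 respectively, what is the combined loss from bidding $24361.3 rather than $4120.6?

$14972.4

The deviation costs you only when the competing bid falls strictly between $4120.6 and $24361.3; elsewhere both bids give the same outcome.
$1136.5: outcomes coincide → loss $0.
$1909.8: outcomes coincide → loss $0.
$8136.4: truthful payoff $0, deviation payoff −$4015.8 → loss $4015.8.
$15077.2: truthful payoff $0, deviation payoff −$10956.6 → loss $10956.6.
$3728: outcomes coincide → loss $0.
Total loss = $4015.8 + $10956.6 = $14972.4.
Because the price is fixed by the runner-up's bid, deviating from your value can only change a good outcome into a bad one — never the reverse.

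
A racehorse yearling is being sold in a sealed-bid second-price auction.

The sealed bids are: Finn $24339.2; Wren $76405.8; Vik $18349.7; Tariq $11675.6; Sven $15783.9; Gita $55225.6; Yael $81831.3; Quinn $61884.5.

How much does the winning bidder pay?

Highest bid: Yael at $81831.3, so Yael wins.
Second-highest bid: Wren at $76405.8 — that is the price the winner pays.

$76405.8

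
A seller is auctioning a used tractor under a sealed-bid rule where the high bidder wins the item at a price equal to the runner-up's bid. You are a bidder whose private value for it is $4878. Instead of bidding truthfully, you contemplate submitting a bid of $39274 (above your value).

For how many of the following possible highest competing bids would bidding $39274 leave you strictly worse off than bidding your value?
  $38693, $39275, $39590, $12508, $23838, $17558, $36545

5

The deviation hurts exactly when the highest competing bid lies strictly between $4878 and $39274 — overbidding then wins at a price above your value.
$38693: inside the interval → strictly worse (loss $33815).
$39275: above both → same outcome either way.
$39590: above both → same outcome either way.
$12508: inside the interval → strictly worse (loss $7630).
$23838: inside the interval → strictly worse (loss $18960).
$17558: inside the interval → strictly worse (loss $12680).
$36545: inside the interval → strictly worse (loss $31667).
Count: 5.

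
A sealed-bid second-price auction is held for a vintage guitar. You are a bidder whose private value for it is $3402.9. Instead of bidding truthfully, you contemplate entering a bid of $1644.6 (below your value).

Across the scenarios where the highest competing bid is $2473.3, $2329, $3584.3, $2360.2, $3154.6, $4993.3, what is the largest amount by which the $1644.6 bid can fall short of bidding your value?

$1073.9

$2473.3: truthful gives $929.6, deviation gives $0 → loss $929.6.
$2329: truthful gives $1073.9, deviation gives $0 → loss $1073.9.
$3584.3: same outcome either way → loss $0.
$2360.2: truthful gives $1042.7, deviation gives $0 → loss $1042.7.
$3154.6: truthful gives $248.3, deviation gives $0 → loss $248.3.
$4993.3: same outcome either way → loss $0.
Maximum loss: $1073.9.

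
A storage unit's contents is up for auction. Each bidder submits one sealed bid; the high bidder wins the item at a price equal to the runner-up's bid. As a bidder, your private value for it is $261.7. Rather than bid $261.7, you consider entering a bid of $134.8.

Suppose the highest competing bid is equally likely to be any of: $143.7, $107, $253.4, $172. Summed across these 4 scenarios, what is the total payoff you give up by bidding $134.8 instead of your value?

$216

The deviation costs you only when the competing bid falls strictly between $134.8 and $261.7; elsewhere both bids give the same outcome.
$143.7: truthful payoff $118, deviation payoff $0 → loss $118.
$107: outcomes coincide → loss $0.
$253.4: truthful payoff $8.3, deviation payoff $0 → loss $8.3.
$172: truthful payoff $89.7, deviation payoff $0 → loss $89.7.
Total loss = $118 + $8.3 + $89.7 = $216.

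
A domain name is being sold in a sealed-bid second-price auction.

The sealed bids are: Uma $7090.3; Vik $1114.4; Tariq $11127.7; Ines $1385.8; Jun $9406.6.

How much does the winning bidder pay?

$9406.6

Highest bid: Tariq at $11127.7, so Tariq wins.
Second-highest bid: Jun at $9406.6 — that is the price the winner pays.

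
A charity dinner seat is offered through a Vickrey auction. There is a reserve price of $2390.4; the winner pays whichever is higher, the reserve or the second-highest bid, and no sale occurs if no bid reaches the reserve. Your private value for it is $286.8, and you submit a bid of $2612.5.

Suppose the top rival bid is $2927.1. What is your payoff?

Your bid $2612.5 is below the highest competing bid $2927.1, so you lose. Payoff $0.

$0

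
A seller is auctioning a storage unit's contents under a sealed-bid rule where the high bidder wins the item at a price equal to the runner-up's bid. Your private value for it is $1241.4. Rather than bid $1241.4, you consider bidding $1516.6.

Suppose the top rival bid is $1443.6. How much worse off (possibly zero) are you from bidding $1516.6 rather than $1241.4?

$202.2

Bidding your value $1241.4: you lose (since $1241.4 < $1443.6). Payoff $0.
Bidding $1516.6: you win and pay $1443.6. Payoff $1241.4 − $1443.6 = −$202.2.
The competing bid $1443.6 lies between your value and your inflated bid, so overbidding wins an item priced above your value.
Loss from deviating = $0 − (−$202.2) = $202.2.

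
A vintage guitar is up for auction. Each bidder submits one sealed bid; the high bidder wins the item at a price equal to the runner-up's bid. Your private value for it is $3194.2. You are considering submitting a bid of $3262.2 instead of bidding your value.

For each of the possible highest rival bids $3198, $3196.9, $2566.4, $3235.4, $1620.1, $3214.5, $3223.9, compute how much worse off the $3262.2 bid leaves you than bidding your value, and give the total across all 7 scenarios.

The deviation costs you only when the competing bid falls strictly between $3194.2 and $3262.2; elsewhere both bids give the same outcome.
$3198: truthful payoff $0, deviation payoff −$3.8 → loss $3.8.
$3196.9: truthful payoff $0, deviation payoff −$2.7 → loss $2.7.
$2566.4: outcomes coincide → loss $0.
$3235.4: truthful payoff $0, deviation payoff −$41.2 → loss $41.2.
$1620.1: outcomes coincide → loss $0.
$3214.5: truthful payoff $0, deviation payoff −$20.3 → loss $20.3.
$3223.9: truthful payoff $0, deviation payoff −$29.7 → loss $29.7.
Total loss = $3.8 + $2.7 + $41.2 + $20.3 + $29.7 = $97.7.
Because the price is fixed by the runner-up's bid, deviating from your value can only change a good outcome into a bad one — never the reverse.

$97.7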